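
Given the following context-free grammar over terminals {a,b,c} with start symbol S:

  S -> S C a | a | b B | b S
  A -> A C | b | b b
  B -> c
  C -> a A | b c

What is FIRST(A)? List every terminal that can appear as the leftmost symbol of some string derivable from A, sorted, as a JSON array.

FIRST sets, iterate to fixpoint:
pass 1:
  A via A→b: +{b}
  B via B→c: +{c}
  C via C→a A: +{a}
  C via C→b c: +{b}
  S via S→a: +{a}
  S via S→b B: +{b}
  S: {a,b}  A: {b}  B: {c}  C: {a,b}
pass 2: (stable)
  S: {a,b}  A: {b}  B: {c}  C: {a,b}

FIRST(A) = ["b"]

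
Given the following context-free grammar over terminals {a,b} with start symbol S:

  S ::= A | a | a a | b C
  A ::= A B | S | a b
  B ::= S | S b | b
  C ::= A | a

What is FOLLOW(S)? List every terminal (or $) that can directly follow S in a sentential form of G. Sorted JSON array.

Compute FIRST by fixpoint:
pass 1:
  A via A→a b: +{a}
  B via B→b: +{b}
  C via C→A: +{a}
  S via S→A: +{a}
  S via S→b C: +{b}
  S: {a,b}  A: {a}  B: {b}  C: {a}
pass 2:
  A via A→S: +{b}
  B via B→S: +{a}
  C via C→A: +{b}
  S: {a,b}  A: {a,b}  B: {a,b}  C: {a,b}
pass 3: (stable)
  S: {a,b}  A: {a,b}  B: {a,b}  C: {a,b}

FOLLOW iteration:
seed FOLLOW(S) with $
pass 1:
  A→A B: FOLLOW(A) ⊇ FIRST(B) = {a,b}; new: +{a,b}
  A→A B: FOLLOW(B) ⊇ FOLLOW(A) ⊇ {a,b}; new: +{a,b}
  A→S: FOLLOW(S) ⊇ FOLLOW(A) ⊇ {a,b}; new: +{a,b}
  S→A: FOLLOW(A) ⊇ FOLLOW(S) ⊇ {$,a,b}; new: +{$}
  S→b C: FOLLOW(C) ⊇ FOLLOW(S) ⊇ {$,a,b}; new: +{$,a,b}
  FOLLOW(S)={$,a,b}  FOLLOW(A)={$,a,b}  FOLLOW(B)={a,b}  FOLLOW(C)={$,a,b}
pass 2:
  A→A B: FOLLOW(B) ⊇ FOLLOW(A) ⊇ {$,a,b}; new: +{$}
  FOLLOW(S)={$,a,b}  FOLLOW(A)={$,a,b}  FOLLOW(B)={$,a,b}  FOLLOW(C)={$,a,b}
pass 3: — fixpoint
  FOLLOW(S)={$,a,b}  FOLLOW(A)={$,a,b}  FOLLOW(B)={$,a,b}  FOLLOW(C)={$,a,b}

FOLLOW(S) = ["$", "a", "b"]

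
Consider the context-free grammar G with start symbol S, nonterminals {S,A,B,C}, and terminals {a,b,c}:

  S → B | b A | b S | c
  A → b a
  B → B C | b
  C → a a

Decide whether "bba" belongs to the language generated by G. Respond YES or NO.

CNF form of G:
  S -> B C | T0 A | T0 S | b | c
  A -> T0 T1
  B -> B C | b
  C -> T1 T1
  T0 -> b
  T1 -> a

Fill CYK table bottom-up:
  cell(0,0) b: {B,S,T0}  orig:{B,S}
  cell(1,1) b: {B,S,T0}  orig:{B,S}
  cell(2,2) a: {T1}  orig:{}
  cell(0,1) bb: {S}
  cell(1,2) ba: {A}
  cell(0,2) bba: {S}

S ∈ T[0,2] ⇒ YES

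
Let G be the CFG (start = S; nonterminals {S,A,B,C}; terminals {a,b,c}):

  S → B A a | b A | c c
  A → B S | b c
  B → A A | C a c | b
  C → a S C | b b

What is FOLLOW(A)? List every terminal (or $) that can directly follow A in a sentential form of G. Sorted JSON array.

Compute FIRST by fixpoint:
[1]
  A via A→b c: +{b}
  B via B→A A: +{b}
  C via C→a S C: +{a}
  C via C→b b: +{b}
  S via S→B A a: +{b}
  S via S→c c: +{c}
  S: {b,c}  A: {b}  B: {b}  C: {a,b}
[2]
  B via B→C a c: +{a}
  S via S→B A a: +{a}
  S: {a,b,c}  A: {b}  B: {a,b}  C: {a,b}
[3]
  A via A→B S: +{a}
  S: {a,b,c}  A: {a,b}  B: {a,b}  C: {a,b}
[4] (no change)
  S: {a,b,c}  A: {a,b}  B: {a,b}  C: {a,b}

Compute FOLLOW by fixpoint:
FOLLOW(S) := {$}
round 1:
  A→B S: FOLLOW(B) ⊇ FIRST(S) = {a,b,c}; new: +{a,b,c}
  B→A A: FOLLOW(A) ⊇ FIRST(A) = {a,b}; new: +{a,b}
  B→A A: FOLLOW(A) ⊇ FOLLOW(B) ⊇ {a,b,c}; new: +{c}
  B→C a c: FOLLOW(C) ⊇ FIRST(a) = {a}; new: +{a}
  C→a S C: FOLLOW(S) ⊇ FIRST(C) = {a,b}; new: +{a,b}
  S→b A: FOLLOW(A) ⊇ FOLLOW(S) ⊇ {$,a,b}; new: +{$}
  FOLLOW[S]={$,a,b}  FOLLOW[A]={$,a,b,c}  FOLLOW[B]={a,b,c}  FOLLOW[C]={a}
round 2:
  A→B S: FOLLOW(S) ⊇ FOLLOW(A) ⊇ {$,a,b,c}; new: +{c}
  FOLLOW[S]={$,a,b,c}  FOLLOW[A]={$,a,b,c}  FOLLOW[B]={a,b,c}  FOLLOW[C]={a}
round 3: — fixpoint
  FOLLOW[S]={$,a,b,c}  FOLLOW[A]={$,a,b,c}  FOLLOW[B]={a,b,c}  FOLLOW[C]={a}

FOLLOW(A) = ["$", "a", "b", "c"]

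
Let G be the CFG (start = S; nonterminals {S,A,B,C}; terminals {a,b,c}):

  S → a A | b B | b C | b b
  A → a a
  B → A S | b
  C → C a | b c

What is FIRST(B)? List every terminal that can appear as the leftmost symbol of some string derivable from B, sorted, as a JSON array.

FIRST sets, iterate to fixpoint:
pass 1:
  A via A→a a: +{a}
  B via B→A S: +{a}
  B via B→b: +{b}
  C via C→b c: +{b}
  S via S→a A: +{a}
  S via S→b B: +{b}
  S: {a,b}  A: {a}  B: {a,b}  C: {b}
pass 2: (no change)
  S: {a,b}  A: {a}  B: {a,b}  C: {b}

FIRST(B) = ["a", "b"]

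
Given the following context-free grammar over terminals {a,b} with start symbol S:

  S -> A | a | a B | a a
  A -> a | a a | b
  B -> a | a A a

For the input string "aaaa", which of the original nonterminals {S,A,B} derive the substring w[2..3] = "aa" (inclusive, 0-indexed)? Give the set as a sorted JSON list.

CNF form of G:
  S -> T0 B | T0 T0 | a | b
  A -> T0 T0 | a | b
  B -> T0 X1 | a
  T0 -> a
  X1 -> A T0

CYK table (by increasing span), restricted to cells inside w[2..3]:
  cell(2,2) a: {A,B,S,T0}  orig:{A,B,S}
  cell(3,3) a: {A,B,S,T0}  orig:{A,B,S}
  cell(2,3) aa: {A,S,X1}  orig:{A,S}

Original NTs in T[2,3] deriving "aa": ["A", "S"]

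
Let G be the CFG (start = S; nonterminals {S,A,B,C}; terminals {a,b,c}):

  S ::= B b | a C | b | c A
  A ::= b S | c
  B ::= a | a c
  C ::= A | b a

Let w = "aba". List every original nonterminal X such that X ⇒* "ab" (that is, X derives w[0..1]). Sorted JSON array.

Convert to CNF:
  S -> B T0 | T1 C | T2 A | b
  A -> T0 S | c
  B -> T1 T2 | a
  C -> T0 S | T0 T1 | c
  T0 -> b
  T1 -> a
  T2 -> c

CYK table (by increasing span), restricted to cells inside w[0..1]:
  T[0,0] 'a' = {B,T1}  orig:{B}
  T[1,1] 'b' = {S,T0}  orig:{S}
  T[0,1] 'ab' = {S}

Original NTs in T[0,1] deriving "ab": ["S"]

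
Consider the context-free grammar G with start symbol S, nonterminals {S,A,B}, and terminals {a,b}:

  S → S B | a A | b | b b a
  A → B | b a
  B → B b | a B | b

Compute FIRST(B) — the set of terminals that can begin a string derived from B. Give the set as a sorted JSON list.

FIRST sets, iterate to fixpoint:
[1]
  A via A→b a: +{b}
  B via B→a B: +{a}
  B via B→b: +{b}
  S via S→a A: +{a}
  S via S→b: +{b}
  S: {a,b}  A: {b}  B: {a,b}
[2]
  A via A→B: +{a}
  S: {a,b}  A: {a,b}  B: {a,b}
[3] (no change)
  S: {a,b}  A: {a,b}  B: {a,b}

FIRST(B) = ["a", "b"]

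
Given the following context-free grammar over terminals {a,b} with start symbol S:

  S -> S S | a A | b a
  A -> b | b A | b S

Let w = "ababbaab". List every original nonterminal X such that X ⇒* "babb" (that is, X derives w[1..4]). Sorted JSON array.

Convert to CNF:
  S -> S S | T0 T1 | T1 A
  A -> T0 A | T0 S | b
  T0 -> b
  T1 -> a

CYK fill — only the sub-triangle for w[1..4]:
  cell(1,1) b: {A,T0}  orig:{A}
  cell(2,2) a: {T1}  orig:{}
  cell(3,3) b: {A,T0}  orig:{A}
  cell(4,4) b: {A,T0}  orig:{A}
  cell(1,2) ba: {S}
  cell(2,3) ab: {S}
  cell(3,4) bb: {A}
  cell(1,3) bab: {A}
  cell(2,4) abb: {S}
  cell(1,4) babb: {A}

Original NTs in T[1,4] deriving "babb": ["A"]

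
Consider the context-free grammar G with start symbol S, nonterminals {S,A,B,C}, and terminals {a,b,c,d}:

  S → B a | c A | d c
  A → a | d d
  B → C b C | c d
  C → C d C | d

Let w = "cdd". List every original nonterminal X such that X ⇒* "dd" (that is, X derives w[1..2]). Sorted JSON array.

Convert to CNF:
  S -> B T3 | T0 T2 | T2 A
  A -> T0 T0 | a
  B -> C X4 | T2 T0
  C -> C X5 | d
  T0 -> d
  T1 -> b
  T2 -> c
  T3 -> a
  X4 -> T1 C
  X5 -> T0 C

CYK fill, restricted to cells inside w[1..2]:
  T[1,1] 'd' = {C,T0}  orig:{C}
  T[2,2] 'd' = {C,T0}  orig:{C}
  T[1,2] 'dd' = {A,X5}  orig:{A}

Original NTs in T[1,2] deriving "dd": ["A"]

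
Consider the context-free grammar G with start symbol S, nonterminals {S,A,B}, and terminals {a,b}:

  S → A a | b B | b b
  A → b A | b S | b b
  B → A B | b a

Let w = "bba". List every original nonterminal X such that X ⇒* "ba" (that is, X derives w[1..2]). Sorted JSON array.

Convert to CNF:
  S -> A T1 | T0 B | T0 T0
  A -> T0 A | T0 S | T0 T0
  B -> A B | T0 T1
  T0 -> b
  T1 -> a

CYK fill, restricted to cells inside w[1..2]:
  T[1,1] 'b' = {T0}  orig:{}
  T[2,2] 'a' = {T1}  orig:{}
  T[1,2] 'ba' = {B}

Original NTs in T[1,2] deriving "ba": ["B"]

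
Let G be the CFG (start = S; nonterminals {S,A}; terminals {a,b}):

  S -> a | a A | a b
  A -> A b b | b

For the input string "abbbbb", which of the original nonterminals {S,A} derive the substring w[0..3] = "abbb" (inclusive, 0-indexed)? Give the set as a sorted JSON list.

CNF form of G:
  S -> T1 A | T1 T0 | a
  A -> A X2 | b
  T0 -> b
  T1 -> a
  X2 -> T0 T0

Fill CYK table bottom-up, restricted to cells inside w[0..3]:
  T[0,0] 'a' = {S,T1}  orig:{S}
  T[1,1] 'b' = {A,T0}  orig:{A}
  T[2,2] 'b' = {A,T0}  orig:{A}
  T[3,3] 'b' = {A,T0}  orig:{A}
  T[0,1] 'ab' = {S}
  T[1,2] 'bb' = {X2}  orig:{}
  T[2,3] 'bb' = {X2}  orig:{}
  T[0,2] 'abb' = ∅
  T[1,3] 'bbb' = {A}
  T[0,3] 'abbb' = {S}

Original NTs in T[0,3] deriving "abbb": ["S"]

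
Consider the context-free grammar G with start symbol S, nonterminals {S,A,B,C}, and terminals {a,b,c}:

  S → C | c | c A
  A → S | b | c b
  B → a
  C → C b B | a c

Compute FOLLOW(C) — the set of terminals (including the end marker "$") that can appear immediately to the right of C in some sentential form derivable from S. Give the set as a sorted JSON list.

Compute FIRST by fixpoint:
iter 1:
  A via A→b: +{b}
  A via A→c b: +{c}
  B via B→a: +{a}
  C via C→a c: +{a}
  S via S→C: +{a}
  S via S→c: +{c}
  FIRST(S)={a,c}  FIRST(A)={b,c}  FIRST(B)={a}  FIRST(C)={a}
iter 2:
  A via A→S: +{a}
  FIRST(S)={a,c}  FIRST(A)={a,b,c}  FIRST(B)={a}  FIRST(C)={a}
iter 3: done
  FIRST(S)={a,c}  FIRST(A)={a,b,c}  FIRST(B)={a}  FIRST(C)={a}

Compute FOLLOW by fixpoint:
initialize: $ ∈ FOLLOW(S)
round 1:
  C→C b B: FOLLOW(C) ⊇ FIRST(b) = {b}; new: +{b}
  C→C b B: FOLLOW(B) ⊇ FOLLOW(C) ⊇ {b}; new: +{b}
  S→C: FOLLOW(C) ⊇ FOLLOW(S) ⊇ {$}; new: +{$}
  S→c A: FOLLOW(A) ⊇ FOLLOW(S) ⊇ {$}; new: +{$}
  S: {$}  A: {$}  B: {b}  C: {$,b}
round 2:
  C→C b B: FOLLOW(B) ⊇ FOLLOW(C) ⊇ {$,b}; new: +{$}
  S: {$}  A: {$}  B: {$,b}  C: {$,b}
round 3: — fixpoint
  S: {$}  A: {$}  B: {$,b}  C: {$,b}

FOLLOW(C) = ["$", "b"]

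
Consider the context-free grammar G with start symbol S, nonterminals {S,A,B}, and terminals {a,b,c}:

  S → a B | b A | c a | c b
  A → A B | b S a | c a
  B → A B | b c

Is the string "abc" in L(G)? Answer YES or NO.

CNF form of G:
  S -> T0 A | T1 B | T2 T0 | T2 T1
  A -> A B | T0 X3 | T2 T1
  B -> A B | T0 T2
  T0 -> b
  T1 -> a
  T2 -> c
  X3 -> S T1

CYK fill:
  T[0,0] 'a' = {T1}  orig:{}
  T[1,1] 'b' = {T0}  orig:{}
  T[2,2] 'c' = {T2}  orig:{}
  T[0,1] 'ab' = ∅
  T[1,2] 'bc' = {B}
  T[0,2] 'abc' = {S}

S ∈ T[0,2] ⇒ YES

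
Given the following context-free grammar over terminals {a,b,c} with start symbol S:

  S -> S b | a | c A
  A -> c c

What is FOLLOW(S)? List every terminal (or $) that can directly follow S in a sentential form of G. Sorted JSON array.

FIRST sets, iterate to fixpoint:
pass 1:
  A via A→c c: +{c}
  S via S→a: +{a}
  S via S→c A: +{c}
  FIRST(S)={a,c}  FIRST(A)={c}
pass 2: (no change)
  FIRST(S)={a,c}  FIRST(A)={c}

FOLLOW iteration:
seed FOLLOW(S) with $
round 1:
  S→S b: FOLLOW(S) ⊇ FIRST(b) = {b}; new: +{b}
  S→c A: FOLLOW(A) ⊇ FOLLOW(S) ⊇ {$,b}; new: +{$,b}
  FOLLOW(S)={$,b}  FOLLOW(A)={$,b}
round 2: (stable)
  FOLLOW(S)={$,b}  FOLLOW(A)={$,b}

FOLLOW(S) = ["$", "b"]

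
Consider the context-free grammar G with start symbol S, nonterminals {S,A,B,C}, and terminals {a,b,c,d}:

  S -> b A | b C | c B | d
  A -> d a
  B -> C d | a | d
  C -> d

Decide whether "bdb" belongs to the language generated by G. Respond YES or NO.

Convert to CNF:
  S -> T2 A | T2 C | T3 B | d
  A -> T0 T1
  B -> C T0 | a | d
  C -> d
  T0 -> d
  T1 -> a
  T2 -> b
  T3 -> c

CYK table (by increasing span):
  [0..0]={T2}  "b"  orig:{}
  [1..1]={B,C,S,T0}  "d"  orig:{B,C,S}
  [2..2]={T2}  "b"  orig:{}
  [0..1]={S}  "bd"
  [1..2]=∅  "db"
  [0..2]=∅  "bdb"

S ∉ T[0,2] ⇒ NO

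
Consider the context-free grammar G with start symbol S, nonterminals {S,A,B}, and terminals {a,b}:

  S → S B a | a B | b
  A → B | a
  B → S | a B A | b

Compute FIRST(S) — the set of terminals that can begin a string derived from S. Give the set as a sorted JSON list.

FIRST sets, iterate to fixpoint:
[1]
  A via A→a: +{a}
  B via B→a B A: +{a}
  B via B→b: +{b}
  S via S→a B: +{a}
  S via S→b: +{b}
  FIRST(S)={a,b}  FIRST(A)={a}  FIRST(B)={a,b}
[2]
  A via A→B: +{b}
  FIRST(S)={a,b}  FIRST(A)={a,b}  FIRST(B)={a,b}
[3] (stable)
  FIRST(S)={a,b}  FIRST(A)={a,b}  FIRST(B)={a,b}

FIRST(S) = ["a", "b"]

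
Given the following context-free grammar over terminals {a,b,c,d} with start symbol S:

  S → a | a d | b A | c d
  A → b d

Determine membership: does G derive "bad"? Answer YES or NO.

CNF form of G:
  S -> T0 A | T2 T1 | T3 T1 | a
  A -> T0 T1
  T0 -> b
  T1 -> d
  T2 -> a
  T3 -> c

CYK fill:
  cell(0,0) b: {T0}  orig:{}
  cell(1,1) a: {S,T2}  orig:{S}
  cell(2,2) d: {T1}  orig:{}
  cell(0,1) ba: ∅
  cell(1,2) ad: {S}
  cell(0,2) bad: ∅

S ∉ T[0,2] ⇒ NO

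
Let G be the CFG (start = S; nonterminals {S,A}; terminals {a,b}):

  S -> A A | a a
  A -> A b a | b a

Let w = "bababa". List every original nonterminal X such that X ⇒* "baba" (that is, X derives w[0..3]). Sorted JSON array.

Convert to CNF:
  S -> A A | T1 T1
  A -> A X2 | T0 T1
  T0 -> b
  T1 -> a
  X2 -> T0 T1

Fill CYK table bottom-up, restricted to cells inside w[0..3]:
  [0..0]={T0}  "b"  orig:{}
  [1..1]={T1}  "a"  orig:{}
  [2..2]={T0}  "b"  orig:{}
  [3..3]={T1}  "a"  orig:{}
  [0..1]={A,X2}  "ba"  orig:{A}
  [1..2]=∅  "ab"
  [2..3]={A,X2}  "ba"  orig:{A}
  [0..2]=∅  "bab"
  [1..3]=∅  "aba"
  [0..3]={A,S}  "baba"

Original NTs in T[0,3] deriving "baba": ["A", "S"]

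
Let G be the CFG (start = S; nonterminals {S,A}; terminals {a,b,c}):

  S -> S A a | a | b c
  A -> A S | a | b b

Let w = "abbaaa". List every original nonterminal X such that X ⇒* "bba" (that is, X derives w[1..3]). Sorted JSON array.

Convert to CNF:
  S -> S X3 | T0 T2 | a
  A -> A S | T0 T0 | a
  T0 -> b
  T1 -> a
  T2 -> c
  X3 -> A T1

Fill CYK table bottom-up — only the sub-triangle for w[1..3]:
  cell(1,1) b: {T0}  orig:{}
  cell(2,2) b: {T0}  orig:{}
  cell(3,3) a: {A,S,T1}  orig:{A,S}
  cell(1,2) bb: {A}
  cell(2,3) ba: ∅
  cell(1,3) bba: {A,X3}  orig:{A}

Original NTs in T[1,3] deriving "bba": ["A"]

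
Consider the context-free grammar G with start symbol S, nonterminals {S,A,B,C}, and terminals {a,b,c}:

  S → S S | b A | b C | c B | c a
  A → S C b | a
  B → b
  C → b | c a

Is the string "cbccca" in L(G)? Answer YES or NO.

CNF form of G:
  S -> S S | T0 A | T0 C | T1 B | T1 T2
  A -> S X3 | a
  B -> b
  C -> T1 T2 | b
  T0 -> b
  T1 -> c
  T2 -> a
  X3 -> C T0

CYK table (by increasing span):
  [0..0]={T1}  "c"  orig:{}
  [1..1]={B,C,T0}  "b"  orig:{B,C}
  [2..2]={T1}  "c"  orig:{}
  [3..3]={T1}  "c"  orig:{}
  [4..4]={T1}  "c"  orig:{}
  [5..5]={A,T2}  "a"  orig:{A}
  [0..1]={S}  "cb"
  [1..2]=∅  "bc"
  [2..3]=∅  "cc"
  [3..4]=∅  "cc"
  [4..5]={C,S}  "ca"
  [0..2]=∅  "cbc"
  [1..3]=∅  "bcc"
  [2..4]=∅  "ccc"
  [3..5]=∅  "cca"
  [0..3]=∅  "cbcc"
  [1..4]=∅  "bccc"
  [2..5]=∅  "ccca"
  [0..4]=∅  "cbccc"
  [1..5]=∅  "bccca"
  [0..5]=∅  "cbccca"

S ∉ T[0,5] ⇒ NO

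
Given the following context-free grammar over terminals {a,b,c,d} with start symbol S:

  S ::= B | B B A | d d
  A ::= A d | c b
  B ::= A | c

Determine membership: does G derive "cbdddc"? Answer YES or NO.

CNF form of G:
  S -> A T0 | B X3 | T0 T0 | T1 T2 | c
  A -> A T0 | T1 T2
  B -> A T0 | T1 T2 | c
  T0 -> d
  T1 -> c
  T2 -> b
  X3 -> B A

Fill CYK table bottom-up:
  [0..0]={B,S,T1}  "c"  orig:{B,S}
  [1..1]={T2}  "b"  orig:{}
  [2..2]={T0}  "d"  orig:{}
  [3..3]={T0}  "d"  orig:{}
  [4..4]={T0}  "d"  orig:{}
  [5..5]={B,S,T1}  "c"  orig:{B,S}
  [0..1]={A,B,S}  "cb"
  [1..2]=∅  "bd"
  [2..3]={S}  "dd"
  [3..4]={S}  "dd"
  [4..5]=∅  "dc"
  [0..2]={A,B,S}  "cbd"
  [1..3]=∅  "bdd"
  [2..4]=∅  "ddd"
  [3..5]=∅  "ddc"
  [0..3]={A,B,S}  "cbdd"
  [1..4]=∅  "bddd"
  [2..5]=∅  "dddc"
  [0..4]={A,B,S}  "cbddd"
  [1..5]=∅  "bdddc"
  [0..5]=∅  "cbdddc"

S ∉ T[0,5] ⇒ NO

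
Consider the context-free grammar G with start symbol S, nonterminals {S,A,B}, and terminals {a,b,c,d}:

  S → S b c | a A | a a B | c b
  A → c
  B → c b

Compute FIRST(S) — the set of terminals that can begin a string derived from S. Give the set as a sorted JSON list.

FIRST iteration:
pass 1:
  A via A→c: +{c}
  B via B→c b: +{c}
  S via S→a A: +{a}
  S via S→c b: +{c}
  S: {a,c}  A: {c}  B: {c}
pass 2: — fixpoint
  S: {a,c}  A: {c}  B: {c}

FIRST(S) = ["a", "c"]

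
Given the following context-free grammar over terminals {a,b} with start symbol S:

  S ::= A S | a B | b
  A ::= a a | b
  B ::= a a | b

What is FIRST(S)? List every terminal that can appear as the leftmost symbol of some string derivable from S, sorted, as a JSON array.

Compute FIRST by fixpoint:
pass 1:
  A via A→a a: +{a}
  A via A→b: +{b}
  B via B→a a: +{a}
  B via B→b: +{b}
  S via S→A S: +{a,b}
  FIRST(S)={a,b}  FIRST(A)={a,b}  FIRST(B)={a,b}
pass 2: (stable)
  FIRST(S)={a,b}  FIRST(A)={a,b}  FIRST(B)={a,b}

FIRST(S) = ["a", "b"]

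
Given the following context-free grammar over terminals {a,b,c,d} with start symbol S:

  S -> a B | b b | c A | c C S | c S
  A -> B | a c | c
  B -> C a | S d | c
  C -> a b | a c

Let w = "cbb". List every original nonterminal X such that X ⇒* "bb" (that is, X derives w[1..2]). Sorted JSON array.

Convert to CNF:
  S -> T0 B | T2 A | T2 S | T2 X4 | T3 T3
  A -> C T0 | S T1 | T0 T2 | c
  B -> C T0 | S T1 | c
  C -> T0 T2 | T0 T3
  T0 -> a
  T1 -> d
  T2 -> c
  T3 -> b
  X4 -> C S

CYK table (by increasing span), restricted to cells inside w[1..2]:
  cell(1,1) b: {T3}  orig:{}
  cell(2,2) b: {T3}  orig:{}
  cell(1,2) bb: {S}

Original NTs in T[1,2] deriving "bb": ["S"]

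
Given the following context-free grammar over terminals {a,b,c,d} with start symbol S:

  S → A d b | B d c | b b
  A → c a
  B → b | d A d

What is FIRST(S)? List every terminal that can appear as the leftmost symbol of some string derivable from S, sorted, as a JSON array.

FIRST iteration:
round 1:
  A via A→c a: +{c}
  B via B→b: +{b}
  B via B→d A d: +{d}
  S via S→A d b: +{c}
  S via S→B d c: +{b,d}
  FIRST[S]={b,c,d}  FIRST[A]={c}  FIRST[B]={b,d}
round 2: done
  FIRST[S]={b,c,d}  FIRST[A]={c}  FIRST[B]={b,d}

FIRST(S) = ["b", "c", "d"]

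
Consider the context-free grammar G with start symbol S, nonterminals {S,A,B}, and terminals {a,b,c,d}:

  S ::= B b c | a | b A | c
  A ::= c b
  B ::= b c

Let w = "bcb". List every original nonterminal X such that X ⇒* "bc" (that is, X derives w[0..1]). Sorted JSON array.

Convert to CNF:
  S -> B X2 | T1 A | a | c
  A -> T0 T1
  B -> T1 T0
  T0 -> c
  T1 -> b
  X2 -> T1 T0

Fill CYK table bottom-up, restricted to cells inside w[0..1]:
  [0..0]={T1}  "b"  orig:{}
  [1..1]={S,T0}  "c"  orig:{S}
  [0..1]={B,X2}  "bc"  orig:{B}

Original NTs in T[0,1] deriving "bc": ["B"]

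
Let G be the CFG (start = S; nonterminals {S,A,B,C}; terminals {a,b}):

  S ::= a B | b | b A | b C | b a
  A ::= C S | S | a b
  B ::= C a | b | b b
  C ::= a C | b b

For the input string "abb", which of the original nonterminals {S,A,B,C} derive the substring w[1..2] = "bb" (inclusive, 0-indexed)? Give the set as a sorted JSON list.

Convert to CNF:
  S -> T0 B | T1 A | T1 C | T1 T0 | b
  A -> C S | T0 B | T0 T1 | T1 A | T1 C | T1 T0 | b
  B -> C T0 | T1 T1 | b
  C -> T0 C | T1 T1
  T0 -> a
  T1 -> b

Fill CYK table bottom-up, restricted to cells inside w[1..2]:
  cell(1,1) b: {A,B,S,T1}  orig:{A,B,S}
  cell(2,2) b: {A,B,S,T1}  orig:{A,B,S}
  cell(1,2) bb: {A,B,C,S}

Original NTs in T[1,2] deriving "bb": ["A", "B", "C", "S"]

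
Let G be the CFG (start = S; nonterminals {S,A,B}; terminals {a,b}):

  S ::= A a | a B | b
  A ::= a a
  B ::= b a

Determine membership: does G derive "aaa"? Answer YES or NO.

Convert to CNF:
  S -> A T0 | T0 B | b
  A -> T0 T0
  B -> T1 T0
  T0 -> a
  T1 -> b

CYK table (by increasing span):
  T[0,0] 'a' = {T0}  orig:{}
  T[1,1] 'a' = {T0}  orig:{}
  T[2,2] 'a' = {T0}  orig:{}
  T[0,1] 'aa' = {A}
  T[1,2] 'aa' = {A}
  T[0,2] 'aaa' = {S}

S ∈ T[0,2] ⇒ YES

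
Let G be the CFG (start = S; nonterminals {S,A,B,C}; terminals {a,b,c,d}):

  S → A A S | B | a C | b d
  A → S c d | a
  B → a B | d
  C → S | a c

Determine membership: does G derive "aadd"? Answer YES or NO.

CNF form of G:
  S -> A X6 | T2 B | T2 C | T3 T1 | d
  A -> S X4 | a
  B -> T2 B | d
  C -> A X5 | T2 B | T2 C | T2 T0 | T3 T1 | d
  T0 -> c
  T1 -> d
  T2 -> a
  T3 -> b
  X4 -> T0 T1
  X5 -> A S
  X6 -> A S

Fill CYK table bottom-up:
  [0..0]={A,T2}  "a"  orig:{A}
  [1..1]={A,T2}  "a"  orig:{A}
  [2..2]={B,C,S,T1}  "d"  orig:{B,C,S}
  [3..3]={B,C,S,T1}  "d"  orig:{B,C,S}
  [0..1]=∅  "aa"
  [1..2]={B,C,S,X5,X6}  "ad"  orig:{B,C,S}
  [2..3]=∅  "dd"
  [0..2]={B,C,S,X5,X6}  "aad"  orig:{B,C,S}
  [1..3]=∅  "add"
  [0..3]=∅  "aadd"

S ∉ T[0,3] ⇒ NO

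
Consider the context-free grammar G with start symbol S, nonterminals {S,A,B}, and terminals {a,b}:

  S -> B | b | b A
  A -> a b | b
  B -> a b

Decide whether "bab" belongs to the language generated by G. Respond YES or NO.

Convert to CNF:
  S -> T0 T1 | T1 A | b
  A -> T0 T1 | b
  B -> T0 T1
  T0 -> a
  T1 -> b

Fill CYK table bottom-up:
  [0..0]={A,S,T1}  "b"  orig:{A,S}
  [1..1]={T0}  "a"  orig:{}
  [2..2]={A,S,T1}  "b"  orig:{A,S}
  [0..1]=∅  "ba"
  [1..2]={A,B,S}  "ab"
  [0..2]={S}  "bab"

S ∈ T[0,2] ⇒ YES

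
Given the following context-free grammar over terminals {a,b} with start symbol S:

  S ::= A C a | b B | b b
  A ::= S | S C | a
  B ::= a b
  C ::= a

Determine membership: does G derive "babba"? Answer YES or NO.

Convert to CNF:
  S -> A X3 | T1 B | T1 T1
  A -> A X2 | S C | T1 B | T1 T1 | a
  B -> T0 T1
  C -> a
  T0 -> a
  T1 -> b
  X2 -> C T0
  X3 -> C T0

CYK fill:
  cell(0,0) b: {T1}  orig:{}
  cell(1,1) a: {A,C,T0}  orig:{A,C}
  cell(2,2) b: {T1}  orig:{}
  cell(3,3) b: {T1}  orig:{}
  cell(4,4) a: {A,C,T0}  orig:{A,C}
  cell(0,1) ba: ∅
  cell(1,2) ab: {B}
  cell(2,3) bb: {A,S}
  cell(3,4) ba: ∅
  cell(0,2) bab: {A,S}
  cell(1,3) abb: ∅
  cell(2,4) bba: {A}
  cell(0,3) babb: ∅
  cell(1,4) abba: ∅
  cell(0,4) babba: ∅

S ∉ T[0,4] ⇒ NO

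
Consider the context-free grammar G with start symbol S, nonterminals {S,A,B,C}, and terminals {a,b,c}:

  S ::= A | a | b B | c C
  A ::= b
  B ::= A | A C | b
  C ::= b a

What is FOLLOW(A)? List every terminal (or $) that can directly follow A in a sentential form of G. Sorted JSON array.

FIRST sets, iterate to fixpoint:
pass 1:
  A via A→b: +{b}
  B via B→A: +{b}
  C via C→b a: +{b}
  S via S→A: +{b}
  S via S→a: +{a}
  S via S→c C: +{c}
  FIRST(S)={a,b,c}  FIRST(A)={b}  FIRST(B)={b}  FIRST(C)={b}
pass 2: — fixpoint
  FIRST(S)={a,b,c}  FIRST(A)={b}  FIRST(B)={b}  FIRST(C)={b}

FOLLOW iteration:
FOLLOW(S) := {$}
[1]
  B→A C: FOLLOW(A) ⊇ FIRST(C) = {b}; new: +{b}
  S→A: FOLLOW(A) ⊇ FOLLOW(S) ⊇ {$}; new: +{$}
  S→b B: FOLLOW(B) ⊇ FOLLOW(S) ⊇ {$}; new: +{$}
  S→c C: FOLLOW(C) ⊇ FOLLOW(S) ⊇ {$}; new: +{$}
  FOLLOW(S)={$}  FOLLOW(A)={$,b}  FOLLOW(B)={$}  FOLLOW(C)={$}
[2] done
  FOLLOW(S)={$}  FOLLOW(A)={$,b}  FOLLOW(B)={$}  FOLLOW(C)={$}

FOLLOW(A) = ["$", "b"]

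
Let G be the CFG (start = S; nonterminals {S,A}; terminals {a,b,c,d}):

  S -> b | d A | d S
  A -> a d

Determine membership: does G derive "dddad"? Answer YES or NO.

Convert to CNF:
  S -> T1 A | T1 S | b
  A -> T0 T1
  T0 -> a
  T1 -> d

Fill CYK table bottom-up:
  [0..0]={T1}  "d"  orig:{}
  [1..1]={T1}  "d"  orig:{}
  [2..2]={T1}  "d"  orig:{}
  [3..3]={T0}  "a"  orig:{}
  [4..4]={T1}  "d"  orig:{}
  [0..1]=∅  "dd"
  [1..2]=∅  "dd"
  [2..3]=∅  "da"
  [3..4]={A}  "ad"
  [0..2]=∅  "ddd"
  [1..3]=∅  "dda"
  [2..4]={S}  "dad"
  [0..3]=∅  "ddda"
  [1..4]={S}  "ddad"
  [0..4]={S}  "dddad"

S ∈ T[0,4] ⇒ YES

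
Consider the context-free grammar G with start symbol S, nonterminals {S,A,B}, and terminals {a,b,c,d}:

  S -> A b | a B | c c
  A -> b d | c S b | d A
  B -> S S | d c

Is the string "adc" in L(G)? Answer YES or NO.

Convert to CNF:
  S -> A T0 | T2 T2 | T3 B
  A -> T0 T1 | T1 A | T2 X4
  B -> S S | T1 T2
  T0 -> b
  T1 -> d
  T2 -> c
  T3 -> a
  X4 -> S T0

Fill CYK table bottom-up:
  [0..0]={T3}  "a"  orig:{}
  [1..1]={T1}  "d"  orig:{}
  [2..2]={T2}  "c"  orig:{}
  [0..1]=∅  "ad"
  [1..2]={B}  "dc"
  [0..2]={S}  "adc"

S ∈ T[0,2] ⇒ YES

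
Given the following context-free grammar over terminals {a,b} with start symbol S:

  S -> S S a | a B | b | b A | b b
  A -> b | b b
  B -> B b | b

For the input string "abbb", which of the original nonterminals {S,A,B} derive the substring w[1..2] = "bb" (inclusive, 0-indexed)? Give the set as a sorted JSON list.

Convert to CNF:
  S -> S X2 | T0 A | T0 T0 | T1 B | b
  A -> T0 T0 | b
  B -> B T0 | b
  T0 -> b
  T1 -> a
  X2 -> S T1

CYK table (by increasing span) (cells [i..j] with 1 ≤ i ≤ j ≤ 2 only):
  cell(1,1) b: {A,B,S,T0}  orig:{A,B,S}
  cell(2,2) b: {A,B,S,T0}  orig:{A,B,S}
  cell(1,2) bb: {A,B,S}

Original NTs in T[1,2] deriving "bb": ["A", "B", "S"]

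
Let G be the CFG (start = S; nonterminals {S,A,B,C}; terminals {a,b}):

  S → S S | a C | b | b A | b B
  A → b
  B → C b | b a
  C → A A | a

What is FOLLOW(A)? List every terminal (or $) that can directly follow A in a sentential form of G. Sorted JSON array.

FIRST iteration:
round 1:
  A via A→b: +{b}
  B via B→b a: +{b}
  C via C→A A: +{b}
  C via C→a: +{a}
  S via S→a C: +{a}
  S via S→b: +{b}
  FIRST[S]={a,b}  FIRST[A]={b}  FIRST[B]={b}  FIRST[C]={a,b}
round 2:
  B via B→C b: +{a}
  FIRST[S]={a,b}  FIRST[A]={b}  FIRST[B]={a,b}  FIRST[C]={a,b}
round 3: — fixpoint
  FIRST[S]={a,b}  FIRST[A]={b}  FIRST[B]={a,b}  FIRST[C]={a,b}

Compute FOLLOW by fixpoint:
initialize: $ ∈ FOLLOW(S)
pass 1:
  B→C b: FOLLOW(C) ⊇ FIRST(b) = {b}; new: +{b}
  C→A A: FOLLOW(A) ⊇ FIRST(A) = {b}; new: +{b}
  S→S S: FOLLOW(S) ⊇ FIRST(S) = {a,b}; new: +{a,b}
  S→a C: FOLLOW(C) ⊇ FOLLOW(S) ⊇ {$,a,b}; new: +{$,a}
  S→b A: FOLLOW(A) ⊇ FOLLOW(S) ⊇ {$,a,b}; new: +{$,a}
  S→b B: FOLLOW(B) ⊇ FOLLOW(S) ⊇ {$,a,b}; new: +{$,a,b}
  FOLLOW[S]={$,a,b}  FOLLOW[A]={$,a,b}  FOLLOW[B]={$,a,b}  FOLLOW[C]={$,a,b}
pass 2: — fixpoint
  FOLLOW[S]={$,a,b}  FOLLOW[A]={$,a,b}  FOLLOW[B]={$,a,b}  FOLLOW[C]={$,a,b}

FOLLOW(A) = ["$", "a", "b"]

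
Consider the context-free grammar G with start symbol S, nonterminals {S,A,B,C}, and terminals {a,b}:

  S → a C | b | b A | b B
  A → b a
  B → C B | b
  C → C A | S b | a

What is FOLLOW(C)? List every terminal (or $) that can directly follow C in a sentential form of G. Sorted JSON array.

FIRST sets, iterate to fixpoint:
[1]
  A via A→b a: +{b}
  B via B→b: +{b}
  C via C→a: +{a}
  S via S→a C: +{a}
  S via S→b: +{b}
  FIRST(S)={a,b}  FIRST(A)={b}  FIRST(B)={b}  FIRST(C)={a}
[2]
  B via B→C B: +{a}
  C via C→S b: +{b}
  FIRST(S)={a,b}  FIRST(A)={b}  FIRST(B)={a,b}  FIRST(C)={a,b}
[3] done
  FIRST(S)={a,b}  FIRST(A)={b}  FIRST(B)={a,b}  FIRST(C)={a,b}

Compute FOLLOW by fixpoint:
seed FOLLOW(S) with $
round 1:
  B→C B: FOLLOW(C) ⊇ FIRST(B) = {a,b}; new: +{a,b}
  C→C A: FOLLOW(A) ⊇ FOLLOW(C) ⊇ {a,b}; new: +{a,b}
  C→S b: FOLLOW(S) ⊇ FIRST(b) = {b}; new: +{b}
  S→a C: FOLLOW(C) ⊇ FOLLOW(S) ⊇ {$,b}; new: +{$}
  S→b A: FOLLOW(A) ⊇ FOLLOW(S) ⊇ {$,b}; new: +{$}
  S→b B: FOLLOW(B) ⊇ FOLLOW(S) ⊇ {$,b}; new: +{$,b}
  S: {$,b}  A: {$,a,b}  B: {$,b}  C: {$,a,b}
round 2: (no change)
  S: {$,b}  A: {$,a,b}  B: {$,b}  C: {$,a,b}

FOLLOW(C) = ["$", "a", "b"]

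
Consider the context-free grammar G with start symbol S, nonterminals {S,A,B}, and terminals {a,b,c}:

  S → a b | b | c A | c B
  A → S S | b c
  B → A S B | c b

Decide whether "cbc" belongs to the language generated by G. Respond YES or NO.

CNF form of G:
  S -> T1 A | T1 B | T2 T0 | b
  A -> S S | T0 T1
  B -> A X3 | T1 T0
  T0 -> b
  T1 -> c
  T2 -> a
  X3 -> S B

CYK table (by increasing span):
  cell(0,0) c: {T1}  orig:{}
  cell(1,1) b: {S,T0}  orig:{S}
  cell(2,2) c: {T1}  orig:{}
  cell(0,1) cb: {B}
  cell(1,2) bc: {A}
  cell(0,2) cbc: {S}

S ∈ T[0,2] ⇒ YES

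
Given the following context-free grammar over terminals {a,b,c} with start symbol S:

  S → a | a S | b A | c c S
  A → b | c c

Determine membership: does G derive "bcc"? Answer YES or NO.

CNF form of G:
  S -> T0 X3 | T1 S | T2 A | a
  A -> T0 T0 | b
  T0 -> c
  T1 -> a
  T2 -> b
  X3 -> T0 S

CYK table (by increasing span):
  cell(0,0) b: {A,T2}  orig:{A}
  cell(1,1) c: {T0}  orig:{}
  cell(2,2) c: {T0}  orig:{}
  cell(0,1) bc: ∅
  cell(1,2) cc: {A}
  cell(0,2) bcc: {S}

S ∈ T[0,2] ⇒ YES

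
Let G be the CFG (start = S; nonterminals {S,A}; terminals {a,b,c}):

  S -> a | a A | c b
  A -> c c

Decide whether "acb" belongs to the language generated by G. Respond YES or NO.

Convert to CNF:
  S -> T0 T2 | T1 A | a
  A -> T0 T0
  T0 -> c
  T1 -> a
  T2 -> b

Fill CYK table bottom-up:
  T[0,0] 'a' = {S,T1}  orig:{S}
  T[1,1] 'c' = {T0}  orig:{}
  T[2,2] 'b' = {T2}  orig:{}
  T[0,1] 'ac' = ∅
  T[1,2] 'cb' = {S}
  T[0,2] 'acb' = ∅

S ∉ T[0,2] ⇒ NO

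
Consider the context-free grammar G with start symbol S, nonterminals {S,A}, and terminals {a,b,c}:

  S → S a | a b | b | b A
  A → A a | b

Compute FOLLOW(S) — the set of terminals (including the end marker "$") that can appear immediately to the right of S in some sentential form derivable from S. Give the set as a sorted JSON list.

FIRST sets, iterate to fixpoint:
[1]
  A via A→b: +{b}
  S via S→a b: +{a}
  S via S→b: +{b}
  FIRST(S)={a,b}  FIRST(A)={b}
[2] (stable)
  FIRST(S)={a,b}  FIRST(A)={b}

FOLLOW sets:
initialize: $ ∈ FOLLOW(S)
round 1:
  A→A a: FOLLOW(A) ⊇ FIRST(a) = {a}; new: +{a}
  S→S a: FOLLOW(S) ⊇ FIRST(a) = {a}; new: +{a}
  S→b A: FOLLOW(A) ⊇ FOLLOW(S) ⊇ {$,a}; new: +{$}
  S: {$,a}  A: {$,a}
round 2: (no change)
  S: {$,a}  A: {$,a}

FOLLOW(S) = ["$", "a"]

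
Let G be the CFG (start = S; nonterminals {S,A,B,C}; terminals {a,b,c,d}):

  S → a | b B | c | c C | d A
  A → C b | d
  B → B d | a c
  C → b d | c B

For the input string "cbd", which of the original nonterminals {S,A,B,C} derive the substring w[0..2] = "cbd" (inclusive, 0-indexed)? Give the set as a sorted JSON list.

CNF form of G:
  S -> T0 B | T1 A | T3 C | a | c
  A -> C T0 | d
  B -> B T1 | T2 T3
  C -> T0 T1 | T3 B
  T0 -> b
  T1 -> d
  T2 -> a
  T3 -> c

CYK fill — only the sub-triangle for w[0..2]:
  cell(0,0) c: {S,T3}  orig:{S}
  cell(1,1) b: {T0}  orig:{}
  cell(2,2) d: {A,T1}  orig:{A}
  cell(0,1) cb: ∅
  cell(1,2) bd: {C}
  cell(0,2) cbd: {S}

Original NTs in T[0,2] deriving "cbd": ["S"]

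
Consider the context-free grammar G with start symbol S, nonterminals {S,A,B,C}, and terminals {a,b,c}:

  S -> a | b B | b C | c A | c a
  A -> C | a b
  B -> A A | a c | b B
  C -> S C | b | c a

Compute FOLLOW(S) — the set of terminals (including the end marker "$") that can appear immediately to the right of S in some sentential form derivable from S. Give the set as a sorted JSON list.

Compute FIRST by fixpoint:
pass 1:
  A via A→a b: +{a}
  B via B→A A: +{a}
  B via B→b B: +{b}
  C via C→b: +{b}
  C via C→c a: +{c}
  S via S→a: +{a}
  S via S→b B: +{b}
  S via S→c A: +{c}
  FIRST(S)={a,b,c}  FIRST(A)={a}  FIRST(B)={a,b}  FIRST(C)={b,c}
pass 2:
  A via A→C: +{b,c}
  B via B→A A: +{c}
  C via C→S C: +{a}
  FIRST(S)={a,b,c}  FIRST(A)={a,b,c}  FIRST(B)={a,b,c}  FIRST(C)={a,b,c}
pass 3: — fixpoint
  FIRST(S)={a,b,c}  FIRST(A)={a,b,c}  FIRST(B)={a,b,c}  FIRST(C)={a,b,c}

Compute FOLLOW by fixpoint:
seed FOLLOW(S) with $
[1]
  B→A A: FOLLOW(A) ⊇ FIRST(A) = {a,b,c}; new: +{a,b,c}
  C→S C: FOLLOW(S) ⊇ FIRST(C) = {a,b,c}; new: +{a,b,c}
  S→b B: FOLLOW(B) ⊇ FOLLOW(S) ⊇ {$,a,b,c}; new: +{$,a,b,c}
  S→b C: FOLLOW(C) ⊇ FOLLOW(S) ⊇ {$,a,b,c}; new: +{$,a,b,c}
  S→c A: FOLLOW(A) ⊇ FOLLOW(S) ⊇ {$,a,b,c}; new: +{$}
  S: {$,a,b,c}  A: {$,a,b,c}  B: {$,a,b,c}  C: {$,a,b,c}
[2] (no change)
  S: {$,a,b,c}  A: {$,a,b,c}  B: {$,a,b,c}  C: {$,a,b,c}

FOLLOW(S) = ["$", "a", "b", "c"]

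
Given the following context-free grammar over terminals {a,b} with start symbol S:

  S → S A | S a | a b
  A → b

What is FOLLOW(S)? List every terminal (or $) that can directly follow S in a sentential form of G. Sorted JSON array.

FIRST iteration:
round 1:
  A via A→b: +{b}
  S via S→a b: +{a}
  FIRST(S)={a}  FIRST(A)={b}
round 2: done
  FIRST(S)={a}  FIRST(A)={b}

Compute FOLLOW by fixpoint:
seed FOLLOW(S) with $
[1]
  S→S A: FOLLOW(S) ⊇ FIRST(A) = {b}; new: +{b}
  S→S A: FOLLOW(A) ⊇ FOLLOW(S) ⊇ {$,b}; new: +{$,b}
  S→S a: FOLLOW(S) ⊇ FIRST(a) = {a}; new: +{a}
  FOLLOW[S]={$,a,b}  FOLLOW[A]={$,b}
[2]
  S→S A: FOLLOW(A) ⊇ FOLLOW(S) ⊇ {$,a,b}; new: +{a}
  FOLLOW[S]={$,a,b}  FOLLOW[A]={$,a,b}
[3] (no change)
  FOLLOW[S]={$,a,b}  FOLLOW[A]={$,a,b}

FOLLOW(S) = ["$", "a", "b"]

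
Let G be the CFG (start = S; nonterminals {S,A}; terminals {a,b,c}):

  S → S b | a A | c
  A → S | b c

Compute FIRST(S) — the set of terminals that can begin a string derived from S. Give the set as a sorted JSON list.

Compute FIRST by fixpoint:
iter 1:
  A via A→b c: +{b}
  S via S→a A: +{a}
  S via S→c: +{c}
  S: {a,c}  A: {b}
iter 2:
  A via A→S: +{a,c}
  S: {a,c}  A: {a,b,c}
iter 3: done
  S: {a,c}  A: {a,b,c}

FIRST(S) = ["a", "c"]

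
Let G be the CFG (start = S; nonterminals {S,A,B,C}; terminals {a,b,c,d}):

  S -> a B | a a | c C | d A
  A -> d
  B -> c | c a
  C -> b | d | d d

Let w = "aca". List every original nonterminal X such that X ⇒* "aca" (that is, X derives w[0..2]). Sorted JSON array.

Convert to CNF:
  S -> T0 C | T1 B | T1 T1 | T2 A
  A -> d
  B -> T0 T1 | c
  C -> T2 T2 | b | d
  T0 -> c
  T1 -> a
  T2 -> d

CYK fill (cells [i..j] with 0 ≤ i ≤ j ≤ 2 only):
  cell(0,0) a: {T1}  orig:{}
  cell(1,1) c: {B,T0}  orig:{B}
  cell(2,2) a: {T1}  orig:{}
  cell(0,1) ac: {S}
  cell(1,2) ca: {B}
  cell(0,2) aca: {S}

Original NTs in T[0,2] deriving "aca": ["S"]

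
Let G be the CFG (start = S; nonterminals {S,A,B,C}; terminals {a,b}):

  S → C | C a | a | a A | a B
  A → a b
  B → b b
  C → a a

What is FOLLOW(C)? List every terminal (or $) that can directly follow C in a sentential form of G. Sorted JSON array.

FIRST iteration:
[1]
  A via A→a b: +{a}
  B via B→b b: +{b}
  C via C→a a: +{a}
  S via S→C: +{a}
  FIRST(S)={a}  FIRST(A)={a}  FIRST(B)={b}  FIRST(C)={a}
[2] (no change)
  FIRST(S)={a}  FIRST(A)={a}  FIRST(B)={b}  FIRST(C)={a}

FOLLOW sets:
initialize: $ ∈ FOLLOW(S)
pass 1:
  S→C: FOLLOW(C) ⊇ FOLLOW(S) ⊇ {$}; new: +{$}
  S→C a: FOLLOW(C) ⊇ FIRST(a) = {a}; new: +{a}
  S→a A: FOLLOW(A) ⊇ FOLLOW(S) ⊇ {$}; new: +{$}
  S→a B: FOLLOW(B) ⊇ FOLLOW(S) ⊇ {$}; new: +{$}
  FOLLOW(S)={$}  FOLLOW(A)={$}  FOLLOW(B)={$}  FOLLOW(C)={$,a}
pass 2: (no change)
  FOLLOW(S)={$}  FOLLOW(A)={$}  FOLLOW(B)={$}  FOLLOW(C)={$,a}

FOLLOW(C) = ["$", "a"]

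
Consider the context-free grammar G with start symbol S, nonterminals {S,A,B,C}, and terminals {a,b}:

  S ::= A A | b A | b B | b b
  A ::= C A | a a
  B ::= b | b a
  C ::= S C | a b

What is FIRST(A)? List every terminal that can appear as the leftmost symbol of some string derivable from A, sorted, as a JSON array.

FIRST iteration:
iter 1:
  A via A→a a: +{a}
  B via B→b: +{b}
  C via C→a b: +{a}
  S via S→A A: +{a}
  S via S→b A: +{b}
  FIRST(S)={a,b}  FIRST(A)={a}  FIRST(B)={b}  FIRST(C)={a}
iter 2:
  C via C→S C: +{b}
  FIRST(S)={a,b}  FIRST(A)={a}  FIRST(B)={b}  FIRST(C)={a,b}
iter 3:
  A via A→C A: +{b}
  FIRST(S)={a,b}  FIRST(A)={a,b}  FIRST(B)={b}  FIRST(C)={a,b}
iter 4: (stable)
  FIRST(S)={a,b}  FIRST(A)={a,b}  FIRST(B)={b}  FIRST(C)={a,b}

FIRST(A) = ["a", "b"]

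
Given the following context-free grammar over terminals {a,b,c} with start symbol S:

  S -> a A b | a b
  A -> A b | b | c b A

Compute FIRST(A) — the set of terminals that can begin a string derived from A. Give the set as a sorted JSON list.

FIRST iteration:
round 1:
  A via A→b: +{b}
  A via A→c b A: +{c}
  S via S→a A b: +{a}
  FIRST(S)={a}  FIRST(A)={b,c}
round 2: (stable)
  FIRST(S)={a}  FIRST(A)={b,c}

FIRST(A) = ["b", "c"]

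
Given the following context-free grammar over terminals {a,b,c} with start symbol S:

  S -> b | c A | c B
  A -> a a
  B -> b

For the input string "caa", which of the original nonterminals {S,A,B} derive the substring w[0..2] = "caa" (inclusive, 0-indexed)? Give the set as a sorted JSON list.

CNF form of G:
  S -> T1 A | T1 B | b
  A -> T0 T0
  B -> b
  T0 -> a
  T1 -> c

CYK fill (cells [i..j] with 0 ≤ i ≤ j ≤ 2 only):
  T[0,0] 'c' = {T1}  orig:{}
  T[1,1] 'a' = {T0}  orig:{}
  T[2,2] 'a' = {T0}  orig:{}
  T[0,1] 'ca' = ∅
  T[1,2] 'aa' = {A}
  T[0,2] 'caa' = {S}

Original NTs in T[0,2] deriving "caa": ["S"]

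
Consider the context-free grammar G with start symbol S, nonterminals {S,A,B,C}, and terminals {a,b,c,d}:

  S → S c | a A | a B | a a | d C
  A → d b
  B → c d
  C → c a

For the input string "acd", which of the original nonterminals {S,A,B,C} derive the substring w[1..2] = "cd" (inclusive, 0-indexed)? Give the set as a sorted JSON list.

CNF form of G:
  S -> S T2 | T0 C | T3 A | T3 B | T3 T3
  A -> T0 T1
  B -> T2 T0
  C -> T2 T3
  T0 -> d
  T1 -> b
  T2 -> c
  T3 -> a

CYK table (by increasing span), restricted to cells inside w[1..2]:
  [1..1]={T2}  "c"  orig:{}
  [2..2]={T0}  "d"  orig:{}
  [1..2]={B}  "cd"

Original NTs in T[1,2] deriving "cd": ["B"]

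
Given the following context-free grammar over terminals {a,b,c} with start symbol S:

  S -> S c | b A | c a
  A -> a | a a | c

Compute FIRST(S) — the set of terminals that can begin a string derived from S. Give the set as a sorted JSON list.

FIRST iteration:
pass 1:
  A via A→a: +{a}
  A via A→c: +{c}
  S via S→b A: +{b}
  S via S→c a: +{c}
  FIRST[S]={b,c}  FIRST[A]={a,c}
pass 2: — fixpoint
  FIRST[S]={b,c}  FIRST[A]={a,c}

FIRST(S) = ["b", "c"]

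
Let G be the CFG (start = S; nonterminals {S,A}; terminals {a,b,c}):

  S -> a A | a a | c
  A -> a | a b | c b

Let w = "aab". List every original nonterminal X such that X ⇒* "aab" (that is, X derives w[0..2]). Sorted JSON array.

Convert to CNF:
  S -> T0 A | T0 T0 | c
  A -> T0 T1 | T2 T1 | a
  T0 -> a
  T1 -> b
  T2 -> c

CYK table (by increasing span) — only the sub-triangle for w[0..2]:
  cell(0,0) a: {A,T0}  orig:{A}
  cell(1,1) a: {A,T0}  orig:{A}
  cell(2,2) b: {T1}  orig:{}
  cell(0,1) aa: {S}
  cell(1,2) ab: {A}
  cell(0,2) aab: {S}

Original NTs in T[0,2] deriving "aab": ["S"]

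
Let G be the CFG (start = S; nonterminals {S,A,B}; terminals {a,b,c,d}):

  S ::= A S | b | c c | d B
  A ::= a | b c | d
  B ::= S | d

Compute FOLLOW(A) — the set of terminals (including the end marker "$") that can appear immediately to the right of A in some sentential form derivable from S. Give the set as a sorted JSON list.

Compute FIRST by fixpoint:
pass 1:
  A via A→a: +{a}
  A via A→b c: +{b}
  A via A→d: +{d}
  B via B→d: +{d}
  S via S→A S: +{a,b,d}
  S via S→c c: +{c}
  FIRST[S]={a,b,c,d}  FIRST[A]={a,b,d}  FIRST[B]={d}
pass 2:
  B via B→S: +{a,b,c}
  FIRST[S]={a,b,c,d}  FIRST[A]={a,b,d}  FIRST[B]={a,b,c,d}
pass 3: (no change)
  FIRST[S]={a,b,c,d}  FIRST[A]={a,b,d}  FIRST[B]={a,b,c,d}

FOLLOW iteration:
FOLLOW(S) := {$}
pass 1:
  S→A S: FOLLOW(A) ⊇ FIRST(S) = {a,b,c,d}; new: +{a,b,c,d}
  S→d B: FOLLOW(B) ⊇ FOLLOW(S) ⊇ {$}; new: +{$}
  FOLLOW(S)={$}  FOLLOW(A)={a,b,c,d}  FOLLOW(B)={$}
pass 2: done
  FOLLOW(S)={$}  FOLLOW(A)={a,b,c,d}  FOLLOW(B)={$}

FOLLOW(A) = ["a", "b", "c", "d"]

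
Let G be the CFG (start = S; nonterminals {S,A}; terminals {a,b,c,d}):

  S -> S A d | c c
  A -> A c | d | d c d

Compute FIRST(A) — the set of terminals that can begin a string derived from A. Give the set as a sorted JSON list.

FIRST sets, iterate to fixpoint:
iter 1:
  A via A→d: +{d}
  S via S→c c: +{c}
  S: {c}  A: {d}
iter 2: — fixpoint
  S: {c}  A: {d}

FIRST(A) = ["d"]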